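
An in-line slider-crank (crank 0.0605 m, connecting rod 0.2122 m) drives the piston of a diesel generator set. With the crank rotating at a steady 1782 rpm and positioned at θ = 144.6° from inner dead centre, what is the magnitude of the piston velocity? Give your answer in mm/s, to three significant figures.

ω = 2π·1782/60 = 186.6 rad/s
For an in-line slider-crank, x = r cosθ + √(L² − r² sin²θ), so v = −rω sinθ·[1 + r cosθ/√(L² − r² sin²θ)].
With r = 0.0605 m, L = 0.2122 m, θ = 144.6°: √(L² − r² sin²θ) = 0.20929 m.
v = −0.0605·186.6·0.57928·[1 + 0.0605·-0.81513/0.20929] = -4.999 m/s.
|v| = 4.999 m/s = 4999 mm/s.

5000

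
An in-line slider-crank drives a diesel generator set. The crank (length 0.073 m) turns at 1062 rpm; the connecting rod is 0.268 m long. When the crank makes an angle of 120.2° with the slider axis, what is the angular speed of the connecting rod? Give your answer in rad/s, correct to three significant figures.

ω = 111.2 rad/s (converted from 1062 rpm).
The rod makes angle φ with the slider axis where L sinφ = r sinθ; differentiating, L cosφ·φ̇ = r ω cosθ.
L cosφ = √(L² − r² sin²θ) = 0.26047 m.
|ω_rod| = r ω |cosθ| / √(L² − r² sin²θ) = 0.073·111.2·0.50302/0.26047 = 15.679 rad/s.

15.7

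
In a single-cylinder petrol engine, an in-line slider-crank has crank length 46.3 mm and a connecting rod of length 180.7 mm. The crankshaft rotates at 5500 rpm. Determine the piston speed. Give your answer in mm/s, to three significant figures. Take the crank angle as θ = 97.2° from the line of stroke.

25600

ω = 2π·5500/60 = 576 rad/s
For an in-line slider-crank, x = r cosθ + √(L² − r² sin²θ), so v = −rω sinθ·[1 + r cosθ/√(L² − r² sin²θ)].
With r = 0.0463 m, L = 0.1807 m, θ = 97.2°: √(L² − r² sin²θ) = 0.17476 m.
v = −0.0463·576·0.99211·[1 + 0.0463·-0.12533/0.17476] = -25.578 m/s.
|v| = 25.578 m/s = 25578 mm/s.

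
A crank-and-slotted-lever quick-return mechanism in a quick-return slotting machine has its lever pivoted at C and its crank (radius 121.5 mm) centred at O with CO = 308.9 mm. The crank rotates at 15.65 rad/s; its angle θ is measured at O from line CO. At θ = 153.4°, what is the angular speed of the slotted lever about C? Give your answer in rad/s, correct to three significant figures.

6.83

ω = 15.65 rad/s
Crank pin A relative to C: A = (d + r cosθ, r sinθ); lever angle φ = atan2(r sinθ, d + r cosθ).
Differentiating tanφ: φ̇ = rω(d cosθ + r)/(d² + r² + 2dr cosθ).
d² + r² + 2dr cosθ = |CA|² = 0.0430638 m²;  d cosθ + r = -0.1547 m.
|ω_lever| = |0.1215·15.65·-0.1547| / 0.0430638 = 6.8309 rad/s.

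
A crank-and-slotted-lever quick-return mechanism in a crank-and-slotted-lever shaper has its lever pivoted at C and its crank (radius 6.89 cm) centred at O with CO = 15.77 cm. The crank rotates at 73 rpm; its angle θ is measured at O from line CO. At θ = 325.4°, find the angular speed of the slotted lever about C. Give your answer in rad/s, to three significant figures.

ω = 7.645 rad/s (from 73 rpm).
Crank pin A relative to C: A = (d + r cosθ, r sinθ); lever angle φ = atan2(r sinθ, d + r cosθ).
Differentiating tanφ: φ̇ = rω(d cosθ + r)/(d² + r² + 2dr cosθ).
d² + r² + 2dr cosθ = |CA|² = 0.0475041 m²;  d cosθ + r = +0.19871 m.
|ω_lever| = |0.0689·7.645·+0.19871| / 0.0475041 = 2.2032 rad/s.

2.20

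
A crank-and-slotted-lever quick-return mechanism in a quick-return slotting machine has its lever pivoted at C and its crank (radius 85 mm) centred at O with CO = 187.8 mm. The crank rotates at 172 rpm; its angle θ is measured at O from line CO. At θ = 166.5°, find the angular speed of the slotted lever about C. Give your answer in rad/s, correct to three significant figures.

ω = 18.01 rad/s (from 172 rpm).
Crank pin A relative to C: A = (d + r cosθ, r sinθ); lever angle φ = atan2(r sinθ, d + r cosθ).
Differentiating tanφ: φ̇ = rω(d cosθ + r)/(d² + r² + 2dr cosθ).
d² + r² + 2dr cosθ = |CA|² = 0.01145 m²;  d cosθ + r = -0.097611 m.
|ω_lever| = |0.085·18.01·-0.097611| / 0.01145 = 13.052 rad/s.

13.1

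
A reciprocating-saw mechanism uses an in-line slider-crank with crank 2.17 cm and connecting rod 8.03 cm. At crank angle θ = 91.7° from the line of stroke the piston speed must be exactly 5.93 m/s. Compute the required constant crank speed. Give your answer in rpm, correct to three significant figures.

2630

For an in-line slider-crank, |v_piston| = rω|sinθ|·[1 + r cosθ/√(L² − r² sin²θ)].
With r = 0.0217 m, L = 0.0803 m, θ = 91.7°: the bracketed kinematic factor |dx/dθ| = 0.02151 m.
ω = v/|dx/dθ| = 5.93/0.02151 = 275.69 rad/s.
N = 60ω/(2π) = 2632.6 rpm.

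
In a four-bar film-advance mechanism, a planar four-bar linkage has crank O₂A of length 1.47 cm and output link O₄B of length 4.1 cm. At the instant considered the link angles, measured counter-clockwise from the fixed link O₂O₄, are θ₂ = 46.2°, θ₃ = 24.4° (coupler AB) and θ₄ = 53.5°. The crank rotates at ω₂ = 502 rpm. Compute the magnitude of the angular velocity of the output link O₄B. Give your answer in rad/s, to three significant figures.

14.4

ω₂ = 52.57 rad/s (from 502 rpm).
Differentiating the loop-closure r₂e^{iθ₂}+r₃e^{iθ₃}=r₁+r₄e^{iθ₄} gives r₂ω₂e^{iθ₂}+r₃ω₃e^{iθ₃}=r₄ω₄e^{iθ₄}.
Eliminating the other unknown: ω₄ = r₂ω₂ sin(θ₂−θ₃) / [r₄ sin(θ₄−θ₃)].
Numerator sine = +0.37137; denominator sine = +0.48634.
Result = 0.0147·52.57·(+0.37137) / (0.041·(+0.48634)) = +14.392 rad/s; magnitude 14.392 rad/s.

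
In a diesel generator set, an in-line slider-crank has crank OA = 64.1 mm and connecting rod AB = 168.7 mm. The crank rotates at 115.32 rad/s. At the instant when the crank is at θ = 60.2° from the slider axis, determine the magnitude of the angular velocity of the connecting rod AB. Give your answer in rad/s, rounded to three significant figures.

23.1

ω = 115.3 rad/s
The rod makes angle φ with the slider axis where L sinφ = r sinθ; differentiating, L cosφ·φ̇ = r ω cosθ.
L cosφ = √(L² − r² sin²θ) = 0.15927 m.
|ω_rod| = r ω |cosθ| / √(L² − r² sin²θ) = 0.0641·115.3·0.49697/0.15927 = 23.066 rad/s.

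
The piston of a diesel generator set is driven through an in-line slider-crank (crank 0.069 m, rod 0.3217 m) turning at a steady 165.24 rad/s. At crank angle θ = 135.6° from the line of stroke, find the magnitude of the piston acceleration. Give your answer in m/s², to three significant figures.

ω = 165.2 rad/s
x(θ) = r cosθ + √(L² − r² sin²θ); with ω constant, a = ω²·d²x/dθ².
d²x/dθ² = −r cosθ − r²(cos2θ)/√u − r⁴ sin²2θ/(4u^{3/2}),  u = L² − r² sin²θ = 0.10116 m².
Substituting r = 0.069 m, L = 0.3217 m, θ = 135.6°: d²x/dθ² = +0.048809 m.
a = ω²·d²x/dθ² = (165.2)²·(+0.048809) = +1332.7 m/s²;  |a| = 1332.7 m/s².

1330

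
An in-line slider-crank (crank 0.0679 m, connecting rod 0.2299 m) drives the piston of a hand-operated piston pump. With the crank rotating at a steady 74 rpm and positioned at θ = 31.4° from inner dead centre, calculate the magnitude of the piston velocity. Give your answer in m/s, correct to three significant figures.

0.344

ω = 2π·74/60 = 7.749 rad/s
For an in-line slider-crank, x = r cosθ + √(L² − r² sin²θ), so v = −rω sinθ·[1 + r cosθ/√(L² − r² sin²θ)].
With r = 0.0679 m, L = 0.2299 m, θ = 31.4°: √(L² − r² sin²θ) = 0.22716 m.
v = −0.0679·7.749·0.52101·[1 + 0.0679·0.85355/0.22716] = -0.34408 m/s.
|v| = 0.34408 m/s.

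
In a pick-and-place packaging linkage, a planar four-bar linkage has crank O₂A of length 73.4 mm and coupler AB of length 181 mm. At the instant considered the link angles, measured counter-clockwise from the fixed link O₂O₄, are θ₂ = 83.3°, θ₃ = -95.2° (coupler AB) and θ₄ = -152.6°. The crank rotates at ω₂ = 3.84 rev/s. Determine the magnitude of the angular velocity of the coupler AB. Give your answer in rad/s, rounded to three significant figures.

ω₂ = 24.13 rad/s (from 3.84 rev/s).
Differentiating the loop-closure r₂e^{iθ₂}+r₃e^{iθ₃}=r₁+r₄e^{iθ₄} gives r₂ω₂e^{iθ₂}+r₃ω₃e^{iθ₃}=r₄ω₄e^{iθ₄}.
Eliminating the other unknown: ω₃ = r₂ω₂ sin(θ₄−θ₂) / [r₃ sin(θ₃−θ₄)].
Numerator sine = +0.82806; denominator sine = +0.84245.
Result = 0.0734·24.13·(+0.82806) / (0.181·(+0.84245)) = +9.6171 rad/s; magnitude 9.6171 rad/s.

9.62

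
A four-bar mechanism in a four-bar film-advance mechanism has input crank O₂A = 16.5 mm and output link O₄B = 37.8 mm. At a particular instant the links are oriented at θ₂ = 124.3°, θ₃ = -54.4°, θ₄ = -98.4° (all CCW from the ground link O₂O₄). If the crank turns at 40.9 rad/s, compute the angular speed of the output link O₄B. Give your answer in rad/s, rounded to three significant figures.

0.583

ω₂ = 40.9 rad/s
Differentiating the loop-closure r₂e^{iθ₂}+r₃e^{iθ₃}=r₁+r₄e^{iθ₄} gives r₂ω₂e^{iθ₂}+r₃ω₃e^{iθ₃}=r₄ω₄e^{iθ₄}.
Eliminating the other unknown: ω₄ = r₂ω₂ sin(θ₂−θ₃) / [r₄ sin(θ₄−θ₃)].
Numerator sine = +0.02269; denominator sine = -0.69466.
Result = 0.0165·40.9·(+0.02269) / (0.0378·(-0.69466)) = -0.58308 rad/s; magnitude 0.58308 rad/s.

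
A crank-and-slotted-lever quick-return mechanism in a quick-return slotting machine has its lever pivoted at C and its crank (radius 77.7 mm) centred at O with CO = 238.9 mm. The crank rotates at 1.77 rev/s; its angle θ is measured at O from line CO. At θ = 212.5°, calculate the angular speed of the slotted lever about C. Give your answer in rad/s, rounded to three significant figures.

3.36

ω = 11.12 rad/s (from 1.77 rev/s).
Crank pin A relative to C: A = (d + r cosθ, r sinθ); lever angle φ = atan2(r sinθ, d + r cosθ).
Differentiating tanφ: φ̇ = rω(d cosθ + r)/(d² + r² + 2dr cosθ).
d² + r² + 2dr cosθ = |CA|² = 0.0317995 m²;  d cosθ + r = -0.12379 m.
|ω_lever| = |0.0777·11.12·-0.12379| / 0.0317995 = 3.3638 rad/s.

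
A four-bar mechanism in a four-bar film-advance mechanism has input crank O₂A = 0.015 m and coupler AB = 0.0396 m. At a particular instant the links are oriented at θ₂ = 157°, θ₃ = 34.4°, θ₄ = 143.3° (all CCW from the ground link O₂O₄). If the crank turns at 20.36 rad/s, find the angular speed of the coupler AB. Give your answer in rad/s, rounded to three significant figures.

1.93

ω₂ = 20.36 rad/s
Differentiating the loop-closure r₂e^{iθ₂}+r₃e^{iθ₃}=r₁+r₄e^{iθ₄} gives r₂ω₂e^{iθ₂}+r₃ω₃e^{iθ₃}=r₄ω₄e^{iθ₄}.
Eliminating the other unknown: ω₃ = r₂ω₂ sin(θ₄−θ₂) / [r₃ sin(θ₃−θ₄)].
Numerator sine = -0.23684; denominator sine = -0.94609.
Result = 0.015·20.36·(-0.23684) / (0.0396·(-0.94609)) = +1.9306 rad/s; magnitude 1.9306 rad/s.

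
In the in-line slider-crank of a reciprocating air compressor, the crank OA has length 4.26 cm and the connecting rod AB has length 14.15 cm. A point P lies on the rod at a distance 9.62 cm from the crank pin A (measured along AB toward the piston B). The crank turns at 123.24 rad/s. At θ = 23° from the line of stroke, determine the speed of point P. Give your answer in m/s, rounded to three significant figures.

2.89

ω = 123.2 rad/s.  Crank-pin speed |V_A| = rω = 5.25 m/s, perpendicular to OA.
Rod angle: sinφ = −(r/L) sinθ ⇒ φ = -6.756°; ω_rod = −rω cosθ/√(L²−r²sin²θ) = -34.392 rad/s.
V_P = V_A + ω_rod × AP, with AP = 0.0962 m along the rod.
Components: V_Px = −rω sinθ − a·ω_rod·sinφ = -2.4405 m/s;  V_Py = rω cosθ + a·ω_rod·cosφ = +1.5471 m/s.
|V_P| = √(V_Px² + V_Py²) = 2.8896 m/s.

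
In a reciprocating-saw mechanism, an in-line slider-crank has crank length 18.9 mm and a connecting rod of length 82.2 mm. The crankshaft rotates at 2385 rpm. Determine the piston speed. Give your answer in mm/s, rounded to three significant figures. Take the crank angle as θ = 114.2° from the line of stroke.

ω = 2π·2385/60 = 249.8 rad/s
For an in-line slider-crank, x = r cosθ + √(L² − r² sin²θ), so v = −rω sinθ·[1 + r cosθ/√(L² − r² sin²θ)].
With r = 0.0189 m, L = 0.0822 m, θ = 114.2°: √(L² − r² sin²θ) = 0.080372 m.
v = −0.0189·249.8·0.91212·[1 + 0.0189·-0.40992/0.080372] = -3.8905 m/s.
|v| = 3.8905 m/s = 3890.5 mm/s.

3890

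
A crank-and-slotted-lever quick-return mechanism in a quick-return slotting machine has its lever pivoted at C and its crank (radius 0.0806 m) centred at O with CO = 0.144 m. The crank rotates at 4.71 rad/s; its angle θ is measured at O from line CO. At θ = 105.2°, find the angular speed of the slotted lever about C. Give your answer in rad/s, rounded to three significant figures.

0.769

ω = 4.71 rad/s
Crank pin A relative to C: A = (d + r cosθ, r sinθ); lever angle φ = atan2(r sinθ, d + r cosθ).
Differentiating tanφ: φ̇ = rω(d cosθ + r)/(d² + r² + 2dr cosθ).
d² + r² + 2dr cosθ = |CA|² = 0.0211462 m²;  d cosθ + r = +0.042845 m.
|ω_lever| = |0.0806·4.71·+0.042845| / 0.0211462 = 0.76917 rad/s.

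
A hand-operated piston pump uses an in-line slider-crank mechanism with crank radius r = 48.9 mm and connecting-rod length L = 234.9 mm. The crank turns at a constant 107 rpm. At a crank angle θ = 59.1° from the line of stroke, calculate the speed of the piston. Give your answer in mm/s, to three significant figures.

ω = 2π·107/60 = 11.21 rad/s
For an in-line slider-crank, x = r cosθ + √(L² − r² sin²θ), so v = −rω sinθ·[1 + r cosθ/√(L² − r² sin²θ)].
With r = 0.0489 m, L = 0.2349 m, θ = 59.1°: √(L² − r² sin²θ) = 0.23112 m.
v = −0.0489·11.21·0.85806·[1 + 0.0489·0.51354/0.23112] = -0.52124 m/s.
|v| = 0.52124 m/s = 521.24 mm/s.

521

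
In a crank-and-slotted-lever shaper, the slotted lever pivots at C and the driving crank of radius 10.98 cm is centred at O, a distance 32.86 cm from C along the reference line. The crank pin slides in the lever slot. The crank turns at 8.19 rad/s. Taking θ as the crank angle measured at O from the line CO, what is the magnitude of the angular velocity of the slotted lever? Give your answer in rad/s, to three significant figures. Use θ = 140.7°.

2.02

ω = 8.19 rad/s
Crank pin A relative to C: A = (d + r cosθ, r sinθ); lever angle φ = atan2(r sinθ, d + r cosθ).
Differentiating tanφ: φ̇ = rω(d cosθ + r)/(d² + r² + 2dr cosθ).
d² + r² + 2dr cosθ = |CA|² = 0.0641933 m²;  d cosθ + r = -0.14448 m.
|ω_lever| = |0.1098·8.19·-0.14448| / 0.0641933 = 2.024 rad/s.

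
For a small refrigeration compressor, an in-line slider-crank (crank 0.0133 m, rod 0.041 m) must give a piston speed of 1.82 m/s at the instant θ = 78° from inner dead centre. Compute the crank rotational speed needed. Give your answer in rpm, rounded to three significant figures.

1250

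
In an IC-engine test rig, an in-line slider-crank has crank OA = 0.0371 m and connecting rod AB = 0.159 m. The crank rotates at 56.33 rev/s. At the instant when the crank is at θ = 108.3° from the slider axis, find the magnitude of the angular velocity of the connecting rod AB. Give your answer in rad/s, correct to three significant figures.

26.6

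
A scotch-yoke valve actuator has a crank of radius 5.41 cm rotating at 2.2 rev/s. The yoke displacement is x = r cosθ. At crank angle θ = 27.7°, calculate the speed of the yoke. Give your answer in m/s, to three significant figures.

ω = 13.82 rad/s (from 2.2 rev/s).
x = r cosθ ⇒ ẋ = −rω sinθ.
|v| = rω|sinθ| = 0.0541·13.82·|sin 27.7°| = 0.34762 m/s.

0.348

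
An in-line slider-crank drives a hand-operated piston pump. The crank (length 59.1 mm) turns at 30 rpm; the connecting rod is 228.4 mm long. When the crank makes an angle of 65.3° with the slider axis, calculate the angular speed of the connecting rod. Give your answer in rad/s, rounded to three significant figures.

0.349

ω = 3.142 rad/s (converted from 30 rpm).
The rod makes angle φ with the slider axis where L sinφ = r sinθ; differentiating, L cosφ·φ̇ = r ω cosθ.
L cosφ = √(L² − r² sin²θ) = 0.222 m.
|ω_rod| = r ω |cosθ| / √(L² − r² sin²θ) = 0.0591·3.142·0.41787/0.222 = 0.34948 rad/s.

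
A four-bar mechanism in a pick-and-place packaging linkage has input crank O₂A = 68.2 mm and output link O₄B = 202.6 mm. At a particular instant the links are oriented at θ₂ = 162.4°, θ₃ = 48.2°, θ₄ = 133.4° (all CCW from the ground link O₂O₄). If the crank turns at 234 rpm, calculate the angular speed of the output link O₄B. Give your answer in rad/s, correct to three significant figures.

7.55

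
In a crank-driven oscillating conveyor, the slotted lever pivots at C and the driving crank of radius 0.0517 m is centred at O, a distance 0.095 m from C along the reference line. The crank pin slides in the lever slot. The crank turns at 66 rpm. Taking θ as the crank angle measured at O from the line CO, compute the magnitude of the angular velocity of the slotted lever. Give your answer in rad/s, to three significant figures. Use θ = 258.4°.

1.20

ω = 6.912 rad/s (from 66 rpm).
Crank pin A relative to C: A = (d + r cosθ, r sinθ); lever angle φ = atan2(r sinθ, d + r cosθ).
Differentiating tanφ: φ̇ = rω(d cosθ + r)/(d² + r² + 2dr cosθ).
d² + r² + 2dr cosθ = |CA|² = 0.0097227 m²;  d cosθ + r = +0.032598 m.
|ω_lever| = |0.0517·6.912·+0.032598| / 0.0097227 = 1.198 rad/s.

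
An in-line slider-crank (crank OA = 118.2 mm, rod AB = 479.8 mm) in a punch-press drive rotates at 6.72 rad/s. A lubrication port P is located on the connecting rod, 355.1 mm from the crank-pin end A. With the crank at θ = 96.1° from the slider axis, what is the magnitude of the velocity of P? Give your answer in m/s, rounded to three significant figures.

0.774

ω = 6.72 rad/s.  Crank-pin speed |V_A| = rω = 0.7943 m/s, perpendicular to OA.
Rod angle: sinφ = −(r/L) sinθ ⇒ φ = -14.179°; ω_rod = −rω cosθ/√(L²−r²sin²θ) = +0.18145 rad/s.
V_P = V_A + ω_rod × AP, with AP = 0.3551 m along the rod.
Components: V_Px = −rω sinθ − a·ω_rod·sinφ = -0.77402 m/s;  V_Py = rω cosθ + a·ω_rod·cosφ = -0.021937 m/s.
|V_P| = √(V_Px² + V_Py²) = 0.77433 m/s.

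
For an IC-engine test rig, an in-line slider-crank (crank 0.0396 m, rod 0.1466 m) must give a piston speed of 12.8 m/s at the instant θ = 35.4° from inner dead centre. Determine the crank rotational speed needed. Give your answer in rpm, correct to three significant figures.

4360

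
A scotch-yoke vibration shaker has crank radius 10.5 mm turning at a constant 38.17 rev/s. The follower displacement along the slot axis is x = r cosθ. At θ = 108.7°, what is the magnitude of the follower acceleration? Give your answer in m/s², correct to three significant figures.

ω = 239.8 rad/s (from 38.17 rev/s).
x = r cosθ ⇒ ẍ = −rω² cosθ (ω constant).
|a| = rω²|cosθ| = 0.0105·(239.8)²·|cos 108.7°| = 193.63 m/s².

194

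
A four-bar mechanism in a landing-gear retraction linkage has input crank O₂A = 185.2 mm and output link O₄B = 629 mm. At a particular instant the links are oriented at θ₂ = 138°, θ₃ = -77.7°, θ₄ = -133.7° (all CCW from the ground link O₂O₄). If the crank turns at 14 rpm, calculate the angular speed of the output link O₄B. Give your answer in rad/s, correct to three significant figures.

0.304

ω₂ = 1.466 rad/s (from 14 rpm).
Differentiating the loop-closure r₂e^{iθ₂}+r₃e^{iθ₃}=r₁+r₄e^{iθ₄} gives r₂ω₂e^{iθ₂}+r₃ω₃e^{iθ₃}=r₄ω₄e^{iθ₄}.
Eliminating the other unknown: ω₄ = r₂ω₂ sin(θ₂−θ₃) / [r₄ sin(θ₄−θ₃)].
Numerator sine = -0.58354; denominator sine = -0.82904.
Result = 0.1852·1.466·(-0.58354) / (0.629·(-0.82904)) = +0.30384 rad/s; magnitude 0.30384 rad/s.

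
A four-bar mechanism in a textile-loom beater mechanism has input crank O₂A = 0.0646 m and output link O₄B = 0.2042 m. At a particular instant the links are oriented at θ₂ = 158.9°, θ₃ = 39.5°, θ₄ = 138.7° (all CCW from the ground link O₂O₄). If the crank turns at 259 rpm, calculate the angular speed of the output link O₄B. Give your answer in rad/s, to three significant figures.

7.57

ω₂ = 27.12 rad/s (from 259 rpm).
Differentiating the loop-closure r₂e^{iθ₂}+r₃e^{iθ₃}=r₁+r₄e^{iθ₄} gives r₂ω₂e^{iθ₂}+r₃ω₃e^{iθ₃}=r₄ω₄e^{iθ₄}.
Eliminating the other unknown: ω₄ = r₂ω₂ sin(θ₂−θ₃) / [r₄ sin(θ₄−θ₃)].
Numerator sine = +0.87121; denominator sine = +0.98714.
Result = 0.0646·27.12·(+0.87121) / (0.2042·(+0.98714)) = +7.5727 rad/s; magnitude 7.5727 rad/s.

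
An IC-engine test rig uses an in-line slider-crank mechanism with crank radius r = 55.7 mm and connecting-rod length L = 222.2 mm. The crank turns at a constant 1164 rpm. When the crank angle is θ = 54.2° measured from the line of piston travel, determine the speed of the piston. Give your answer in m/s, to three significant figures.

ω = 2π·1164/60 = 121.9 rad/s
For an in-line slider-crank, x = r cosθ + √(L² − r² sin²θ), so v = −rω sinθ·[1 + r cosθ/√(L² − r² sin²θ)].
With r = 0.0557 m, L = 0.2222 m, θ = 54.2°: √(L² − r² sin²θ) = 0.21756 m.
v = −0.0557·121.9·0.81106·[1 + 0.0557·0.58496/0.21756] = -6.3314 m/s.
|v| = 6.3314 m/s.

6.33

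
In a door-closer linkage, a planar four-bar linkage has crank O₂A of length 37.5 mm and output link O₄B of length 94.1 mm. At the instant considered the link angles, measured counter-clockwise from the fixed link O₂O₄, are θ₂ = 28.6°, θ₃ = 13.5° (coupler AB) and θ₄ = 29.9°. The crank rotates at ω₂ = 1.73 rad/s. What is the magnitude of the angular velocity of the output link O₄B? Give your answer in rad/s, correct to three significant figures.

ω₂ = 1.73 rad/s
Differentiating the loop-closure r₂e^{iθ₂}+r₃e^{iθ₃}=r₁+r₄e^{iθ₄} gives r₂ω₂e^{iθ₂}+r₃ω₃e^{iθ₃}=r₄ω₄e^{iθ₄}.
Eliminating the other unknown: ω₄ = r₂ω₂ sin(θ₂−θ₃) / [r₄ sin(θ₄−θ₃)].
Numerator sine = +0.26050; denominator sine = +0.28234.
Result = 0.0375·1.73·(+0.26050) / (0.0941·(+0.28234)) = +0.6361 rad/s; magnitude 0.6361 rad/s.

0.636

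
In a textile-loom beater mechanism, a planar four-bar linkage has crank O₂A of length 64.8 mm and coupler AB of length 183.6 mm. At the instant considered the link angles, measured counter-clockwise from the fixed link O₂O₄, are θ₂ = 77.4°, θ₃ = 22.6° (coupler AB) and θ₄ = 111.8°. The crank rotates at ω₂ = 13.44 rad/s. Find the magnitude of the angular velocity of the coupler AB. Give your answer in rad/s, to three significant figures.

2.68

ω₂ = 13.44 rad/s
Differentiating the loop-closure r₂e^{iθ₂}+r₃e^{iθ₃}=r₁+r₄e^{iθ₄} gives r₂ω₂e^{iθ₂}+r₃ω₃e^{iθ₃}=r₄ω₄e^{iθ₄}.
Eliminating the other unknown: ω₃ = r₂ω₂ sin(θ₄−θ₂) / [r₃ sin(θ₃−θ₄)].
Numerator sine = +0.56497; denominator sine = -0.99990.
Result = 0.0648·13.44·(+0.56497) / (0.1836·(-0.99990)) = -2.6802 rad/s; magnitude 2.6802 rad/s.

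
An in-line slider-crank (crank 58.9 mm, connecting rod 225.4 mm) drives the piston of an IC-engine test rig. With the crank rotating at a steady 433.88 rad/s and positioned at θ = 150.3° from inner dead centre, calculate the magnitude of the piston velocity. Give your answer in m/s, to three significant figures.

9.76

ω = 433.9 rad/s
For an in-line slider-crank, x = r cosθ + √(L² − r² sin²θ), so v = −rω sinθ·[1 + r cosθ/√(L² − r² sin²θ)].
With r = 0.0589 m, L = 0.2254 m, θ = 150.3°: √(L² − r² sin²θ) = 0.2235 m.
v = −0.0589·433.9·0.49546·[1 + 0.0589·-0.86863/0.2235] = -9.7633 m/s.
|v| = 9.7633 m/s.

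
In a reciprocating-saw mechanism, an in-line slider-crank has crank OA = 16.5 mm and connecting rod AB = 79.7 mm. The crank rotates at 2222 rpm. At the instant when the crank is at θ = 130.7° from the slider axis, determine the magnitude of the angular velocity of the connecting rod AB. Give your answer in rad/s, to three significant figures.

31.8

ω = 232.7 rad/s (converted from 2222 rpm).
The rod makes angle φ with the slider axis where L sinφ = r sinθ; differentiating, L cosφ·φ̇ = r ω cosθ.
L cosφ = √(L² − r² sin²θ) = 0.078712 m.
|ω_rod| = r ω |cosθ| / √(L² − r² sin²θ) = 0.0165·232.7·0.65210/0.078712 = 31.807 rad/s.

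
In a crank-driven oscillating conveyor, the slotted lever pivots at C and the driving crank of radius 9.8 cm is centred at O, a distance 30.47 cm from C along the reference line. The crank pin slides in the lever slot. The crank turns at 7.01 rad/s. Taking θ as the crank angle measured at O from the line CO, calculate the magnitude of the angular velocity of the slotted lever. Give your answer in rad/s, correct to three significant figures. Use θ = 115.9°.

0.316

ω = 7.01 rad/s
Crank pin A relative to C: A = (d + r cosθ, r sinθ); lever angle φ = atan2(r sinθ, d + r cosθ).
Differentiating tanφ: φ̇ = rω(d cosθ + r)/(d² + r² + 2dr cosθ).
d² + r² + 2dr cosθ = |CA|² = 0.0763598 m²;  d cosθ + r = -0.035094 m.
|ω_lever| = |0.098·7.01·-0.035094| / 0.0763598 = 0.31572 rad/s.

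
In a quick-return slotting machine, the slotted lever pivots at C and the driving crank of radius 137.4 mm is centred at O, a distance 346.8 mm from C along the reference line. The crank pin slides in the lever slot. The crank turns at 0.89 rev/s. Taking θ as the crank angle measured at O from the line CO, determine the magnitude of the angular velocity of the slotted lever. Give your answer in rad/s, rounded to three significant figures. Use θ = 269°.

ω = 5.592 rad/s (from 0.89 rev/s).
Crank pin A relative to C: A = (d + r cosθ, r sinθ); lever angle φ = atan2(r sinθ, d + r cosθ).
Differentiating tanφ: φ̇ = rω(d cosθ + r)/(d² + r² + 2dr cosθ).
d² + r² + 2dr cosθ = |CA|² = 0.137486 m²;  d cosθ + r = +0.13135 m.
|ω_lever| = |0.1374·5.592·+0.13135| / 0.137486 = 0.73404 rad/s.

0.734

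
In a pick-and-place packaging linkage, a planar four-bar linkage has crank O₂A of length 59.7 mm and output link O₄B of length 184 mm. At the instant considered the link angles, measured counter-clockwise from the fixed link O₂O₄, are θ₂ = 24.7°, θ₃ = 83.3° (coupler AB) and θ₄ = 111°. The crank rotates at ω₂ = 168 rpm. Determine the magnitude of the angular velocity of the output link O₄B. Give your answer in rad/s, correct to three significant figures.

10.5

ω₂ = 17.59 rad/s (from 168 rpm).
Differentiating the loop-closure r₂e^{iθ₂}+r₃e^{iθ₃}=r₁+r₄e^{iθ₄} gives r₂ω₂e^{iθ₂}+r₃ω₃e^{iθ₃}=r₄ω₄e^{iθ₄}.
Eliminating the other unknown: ω₄ = r₂ω₂ sin(θ₂−θ₃) / [r₄ sin(θ₄−θ₃)].
Numerator sine = -0.85355; denominator sine = +0.46484.
Result = 0.0597·17.59·(-0.85355) / (0.184·(+0.46484)) = -10.481 rad/s; magnitude 10.481 rad/s.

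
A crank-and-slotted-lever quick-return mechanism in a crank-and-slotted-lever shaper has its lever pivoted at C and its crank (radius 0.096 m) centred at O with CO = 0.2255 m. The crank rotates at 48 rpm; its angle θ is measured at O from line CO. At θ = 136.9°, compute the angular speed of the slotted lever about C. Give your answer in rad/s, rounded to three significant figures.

ω = 5.027 rad/s (from 48 rpm).
Crank pin A relative to C: A = (d + r cosθ, r sinθ); lever angle φ = atan2(r sinθ, d + r cosθ).
Differentiating tanφ: φ̇ = rω(d cosθ + r)/(d² + r² + 2dr cosθ).
d² + r² + 2dr cosθ = |CA|² = 0.0284531 m²;  d cosθ + r = -0.068652 m.
|ω_lever| = |0.096·5.027·-0.068652| / 0.0284531 = 1.1643 rad/s.

1.16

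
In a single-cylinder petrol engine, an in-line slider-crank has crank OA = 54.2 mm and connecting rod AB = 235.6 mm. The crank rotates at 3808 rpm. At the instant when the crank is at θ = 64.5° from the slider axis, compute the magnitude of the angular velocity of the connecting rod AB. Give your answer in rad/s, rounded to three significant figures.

40.4

ω = 398.8 rad/s (converted from 3808 rpm).
The rod makes angle φ with the slider axis where L sinφ = r sinθ; differentiating, L cosφ·φ̇ = r ω cosθ.
L cosφ = √(L² − r² sin²θ) = 0.23047 m.
|ω_rod| = r ω |cosθ| / √(L² − r² sin²θ) = 0.0542·398.8·0.43051/0.23047 = 40.374 rad/s.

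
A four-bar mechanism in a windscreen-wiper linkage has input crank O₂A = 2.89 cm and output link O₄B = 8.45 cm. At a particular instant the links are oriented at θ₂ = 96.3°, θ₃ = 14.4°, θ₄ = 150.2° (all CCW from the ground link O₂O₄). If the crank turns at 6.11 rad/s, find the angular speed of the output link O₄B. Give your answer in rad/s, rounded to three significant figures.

ω₂ = 6.11 rad/s
Differentiating the loop-closure r₂e^{iθ₂}+r₃e^{iθ₃}=r₁+r₄e^{iθ₄} gives r₂ω₂e^{iθ₂}+r₃ω₃e^{iθ₃}=r₄ω₄e^{iθ₄}.
Eliminating the other unknown: ω₄ = r₂ω₂ sin(θ₂−θ₃) / [r₄ sin(θ₄−θ₃)].
Numerator sine = +0.99002; denominator sine = +0.69717.
Result = 0.0289·6.11·(+0.99002) / (0.0845·(+0.69717)) = +2.9675 rad/s; magnitude 2.9675 rad/s.

2.97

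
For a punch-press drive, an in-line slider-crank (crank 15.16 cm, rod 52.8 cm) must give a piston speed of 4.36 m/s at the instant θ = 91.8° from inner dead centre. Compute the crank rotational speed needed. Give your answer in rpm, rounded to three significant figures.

277

For an in-line slider-crank, |v_piston| = rω|sinθ|·[1 + r cosθ/√(L² − r² sin²θ)].
With r = 0.1516 m, L = 0.528 m, θ = 91.8°: the bracketed kinematic factor |dx/dθ| = 0.1501 m.
ω = v/|dx/dθ| = 4.36/0.1501 = 29.048 rad/s.
N = 60ω/(2π) = 277.38 rpm.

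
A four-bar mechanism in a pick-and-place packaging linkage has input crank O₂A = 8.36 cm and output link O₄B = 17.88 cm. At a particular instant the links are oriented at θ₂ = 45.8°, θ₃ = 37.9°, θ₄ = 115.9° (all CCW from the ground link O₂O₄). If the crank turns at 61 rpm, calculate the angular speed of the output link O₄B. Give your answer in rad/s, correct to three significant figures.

0.420

ω₂ = 6.388 rad/s (from 61 rpm).
Differentiating the loop-closure r₂e^{iθ₂}+r₃e^{iθ₃}=r₁+r₄e^{iθ₄} gives r₂ω₂e^{iθ₂}+r₃ω₃e^{iθ₃}=r₄ω₄e^{iθ₄}.
Eliminating the other unknown: ω₄ = r₂ω₂ sin(θ₂−θ₃) / [r₄ sin(θ₄−θ₃)].
Numerator sine = +0.13744; denominator sine = +0.97815.
Result = 0.0836·6.388·(+0.13744) / (0.1788·(+0.97815)) = +0.41968 rad/s; magnitude 0.41968 rad/s.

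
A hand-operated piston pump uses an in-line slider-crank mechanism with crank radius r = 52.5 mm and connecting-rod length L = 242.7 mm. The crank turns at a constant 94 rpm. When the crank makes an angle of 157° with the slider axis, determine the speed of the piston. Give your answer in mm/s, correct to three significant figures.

ω = 2π·94/60 = 9.844 rad/s
For an in-line slider-crank, x = r cosθ + √(L² − r² sin²θ), so v = −rω sinθ·[1 + r cosθ/√(L² − r² sin²θ)].
With r = 0.0525 m, L = 0.2427 m, θ = 157°: √(L² − r² sin²θ) = 0.24183 m.
v = −0.0525·9.844·0.39073·[1 + 0.0525·-0.92050/0.24183] = -0.16157 m/s.
|v| = 0.16157 m/s = 161.57 mm/s.

162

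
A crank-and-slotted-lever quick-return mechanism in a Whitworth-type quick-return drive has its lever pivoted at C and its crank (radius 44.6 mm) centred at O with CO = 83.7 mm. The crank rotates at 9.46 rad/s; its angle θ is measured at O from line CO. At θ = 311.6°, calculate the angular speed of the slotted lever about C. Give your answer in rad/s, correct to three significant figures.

3.03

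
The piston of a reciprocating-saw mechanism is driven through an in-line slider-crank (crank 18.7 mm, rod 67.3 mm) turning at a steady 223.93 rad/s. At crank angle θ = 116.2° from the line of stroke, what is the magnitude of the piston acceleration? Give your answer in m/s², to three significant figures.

ω = 223.9 rad/s
x(θ) = r cosθ + √(L² − r² sin²θ); with ω constant, a = ω²·d²x/dθ².
d²x/dθ² = −r cosθ − r²(cos2θ)/√u − r⁴ sin²2θ/(4u^{3/2}),  u = L² − r² sin²θ = 0.00424776 m².
Substituting r = 0.0187 m, L = 0.0673 m, θ = 116.2°: d²x/dθ² = +0.011461 m.
a = ω²·d²x/dθ² = (223.9)²·(+0.011461) = +574.68 m/s²;  |a| = 574.68 m/s².

575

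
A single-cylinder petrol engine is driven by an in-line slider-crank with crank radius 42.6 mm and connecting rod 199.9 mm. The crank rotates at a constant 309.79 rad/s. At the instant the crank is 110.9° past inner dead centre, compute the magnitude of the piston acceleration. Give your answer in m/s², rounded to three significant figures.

ω = 309.8 rad/s
x(θ) = r cosθ + √(L² − r² sin²θ); with ω constant, a = ω²·d²x/dθ².
d²x/dθ² = −r cosθ − r²(cos2θ)/√u − r⁴ sin²2θ/(4u^{3/2}),  u = L² − r² sin²θ = 0.0383762 m².
Substituting r = 0.0426 m, L = 0.1999 m, θ = 110.9°: d²x/dθ² = +0.022054 m.
a = ω²·d²x/dθ² = (309.8)²·(+0.022054) = +2116.5 m/s²;  |a| = 2116.5 m/s².

2120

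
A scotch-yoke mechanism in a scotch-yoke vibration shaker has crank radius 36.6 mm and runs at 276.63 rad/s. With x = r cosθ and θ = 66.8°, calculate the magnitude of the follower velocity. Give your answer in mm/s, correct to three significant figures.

ω = 276.6 rad/s
x = r cosθ ⇒ ẋ = −rω sinθ.
|v| = rω|sinθ| = 0.0366·276.6·|sin 66.8°| = 9.3059 m/s = 9305.9 mm/s.

9310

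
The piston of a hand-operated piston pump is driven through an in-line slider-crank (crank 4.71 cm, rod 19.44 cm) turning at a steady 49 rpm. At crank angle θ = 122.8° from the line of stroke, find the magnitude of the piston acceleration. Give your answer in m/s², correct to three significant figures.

0.795

ω = 2π·49/60 = 5.131 rad/s
x(θ) = r cosθ + √(L² − r² sin²θ); with ω constant, a = ω²·d²x/dθ².
d²x/dθ² = −r cosθ − r²(cos2θ)/√u − r⁴ sin²2θ/(4u^{3/2}),  u = L² − r² sin²θ = 0.0362239 m².
Substituting r = 0.0471 m, L = 0.1944 m, θ = 122.8°: d²x/dθ² = +0.030182 m.
a = ω²·d²x/dθ² = (5.131)²·(+0.030182) = +0.79468 m/s²;  |a| = 0.79468 m/s².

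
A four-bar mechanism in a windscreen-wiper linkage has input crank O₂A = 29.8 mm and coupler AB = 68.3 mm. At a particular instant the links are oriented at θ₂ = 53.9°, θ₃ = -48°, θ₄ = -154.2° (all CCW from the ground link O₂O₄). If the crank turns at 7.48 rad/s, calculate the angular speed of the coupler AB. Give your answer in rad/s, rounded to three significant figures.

1.60

ω₂ = 7.48 rad/s
Differentiating the loop-closure r₂e^{iθ₂}+r₃e^{iθ₃}=r₁+r₄e^{iθ₄} gives r₂ω₂e^{iθ₂}+r₃ω₃e^{iθ₃}=r₄ω₄e^{iθ₄}.
Eliminating the other unknown: ω₃ = r₂ω₂ sin(θ₄−θ₂) / [r₃ sin(θ₃−θ₄)].
Numerator sine = +0.47101; denominator sine = +0.96029.
Result = 0.0298·7.48·(+0.47101) / (0.0683·(+0.96029)) = +1.6008 rad/s; magnitude 1.6008 rad/s.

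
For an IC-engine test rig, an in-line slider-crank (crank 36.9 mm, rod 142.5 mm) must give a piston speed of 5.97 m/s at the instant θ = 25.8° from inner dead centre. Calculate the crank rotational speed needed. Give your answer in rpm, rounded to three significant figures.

2880

For an in-line slider-crank, |v_piston| = rω|sinθ|·[1 + r cosθ/√(L² − r² sin²θ)].
With r = 0.0369 m, L = 0.1425 m, θ = 25.8°: the bracketed kinematic factor |dx/dθ| = 0.019828 m.
ω = v/|dx/dθ| = 5.97/0.019828 = 301.09 rad/s.
N = 60ω/(2π) = 2875.2 rpm.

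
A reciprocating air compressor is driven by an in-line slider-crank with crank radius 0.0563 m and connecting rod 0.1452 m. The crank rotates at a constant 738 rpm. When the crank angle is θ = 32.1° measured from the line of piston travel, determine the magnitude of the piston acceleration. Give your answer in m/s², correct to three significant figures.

ω = 2π·738/60 = 77.28 rad/s
x(θ) = r cosθ + √(L² − r² sin²θ); with ω constant, a = ω²·d²x/dθ².
d²x/dθ² = −r cosθ − r²(cos2θ)/√u − r⁴ sin²2θ/(4u^{3/2}),  u = L² − r² sin²θ = 0.020188 m².
Substituting r = 0.0563 m, L = 0.1452 m, θ = 32.1°: d²x/dθ² = -0.058112 m.
a = ω²·d²x/dθ² = (77.28)²·(-0.058112) = -347.09 m/s²;  |a| = 347.09 m/s².

347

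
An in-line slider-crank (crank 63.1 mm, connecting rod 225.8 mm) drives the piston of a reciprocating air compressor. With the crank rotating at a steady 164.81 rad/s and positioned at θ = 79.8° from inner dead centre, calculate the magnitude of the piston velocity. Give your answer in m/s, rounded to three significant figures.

ω = 164.8 rad/s
For an in-line slider-crank, x = r cosθ + √(L² − r² sin²θ), so v = −rω sinθ·[1 + r cosθ/√(L² − r² sin²θ)].
With r = 0.0631 m, L = 0.2258 m, θ = 79.8°: √(L² − r² sin²θ) = 0.21709 m.
v = −0.0631·164.8·0.98420·[1 + 0.0631·0.17708/0.21709] = -10.762 m/s.
|v| = 10.762 m/s.

10.8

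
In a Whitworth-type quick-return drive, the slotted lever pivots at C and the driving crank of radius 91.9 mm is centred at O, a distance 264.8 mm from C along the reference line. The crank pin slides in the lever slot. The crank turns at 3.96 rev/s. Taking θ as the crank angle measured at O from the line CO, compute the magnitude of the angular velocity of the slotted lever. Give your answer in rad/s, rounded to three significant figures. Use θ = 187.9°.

ω = 24.88 rad/s (from 3.96 rev/s).
Crank pin A relative to C: A = (d + r cosθ, r sinθ); lever angle φ = atan2(r sinθ, d + r cosθ).
Differentiating tanφ: φ̇ = rω(d cosθ + r)/(d² + r² + 2dr cosθ).
d² + r² + 2dr cosθ = |CA|² = 0.0303563 m²;  d cosθ + r = -0.17039 m.
|ω_lever| = |0.0919·24.88·-0.17039| / 0.0303563 = 12.834 rad/s.

12.8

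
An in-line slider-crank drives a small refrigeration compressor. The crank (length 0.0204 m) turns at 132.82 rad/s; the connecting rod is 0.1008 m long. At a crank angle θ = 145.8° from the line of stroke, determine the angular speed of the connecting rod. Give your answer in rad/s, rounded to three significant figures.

22.4

ω = 132.8 rad/s
The rod makes angle φ with the slider axis where L sinφ = r sinθ; differentiating, L cosφ·φ̇ = r ω cosθ.
L cosφ = √(L² − r² sin²θ) = 0.10015 m.
|ω_rod| = r ω |cosθ| / √(L² − r² sin²θ) = 0.0204·132.8·0.82708/0.10015 = 22.377 rad/s.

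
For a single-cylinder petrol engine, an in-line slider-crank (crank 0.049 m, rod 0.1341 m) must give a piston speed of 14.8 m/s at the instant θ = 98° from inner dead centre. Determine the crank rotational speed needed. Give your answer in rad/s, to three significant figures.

323

For an in-line slider-crank, |v_piston| = rω|sinθ|·[1 + r cosθ/√(L² − r² sin²θ)].
With r = 0.049 m, L = 0.1341 m, θ = 98°: the bracketed kinematic factor |dx/dθ| = 0.045876 m.
ω = v/|dx/dθ| = 14.8/0.045876 = 322.61 rad/s.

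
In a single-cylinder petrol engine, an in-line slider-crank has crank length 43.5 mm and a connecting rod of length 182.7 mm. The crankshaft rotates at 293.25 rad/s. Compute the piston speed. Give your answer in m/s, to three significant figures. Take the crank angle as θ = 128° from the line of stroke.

8.55

ω = 293.2 rad/s
For an in-line slider-crank, x = r cosθ + √(L² − r² sin²θ), so v = −rω sinθ·[1 + r cosθ/√(L² − r² sin²θ)].
With r = 0.0435 m, L = 0.1827 m, θ = 128°: √(L² − r² sin²θ) = 0.17946 m.
v = −0.0435·293.2·0.78801·[1 + 0.0435·-0.61566/0.17946] = -8.552 m/s.
|v| = 8.552 m/s.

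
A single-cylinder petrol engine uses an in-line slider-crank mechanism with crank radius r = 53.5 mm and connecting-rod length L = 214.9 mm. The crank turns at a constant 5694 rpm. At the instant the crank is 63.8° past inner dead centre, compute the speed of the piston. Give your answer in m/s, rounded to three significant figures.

31.9

ω = 2π·5694/60 = 596.3 rad/s
For an in-line slider-crank, x = r cosθ + √(L² − r² sin²θ), so v = −rω sinθ·[1 + r cosθ/√(L² − r² sin²θ)].
With r = 0.0535 m, L = 0.2149 m, θ = 63.8°: √(L² − r² sin²θ) = 0.20947 m.
v = −0.0535·596.3·0.89726·[1 + 0.0535·0.44151/0.20947] = -31.851 m/s.
|v| = 31.851 m/s.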